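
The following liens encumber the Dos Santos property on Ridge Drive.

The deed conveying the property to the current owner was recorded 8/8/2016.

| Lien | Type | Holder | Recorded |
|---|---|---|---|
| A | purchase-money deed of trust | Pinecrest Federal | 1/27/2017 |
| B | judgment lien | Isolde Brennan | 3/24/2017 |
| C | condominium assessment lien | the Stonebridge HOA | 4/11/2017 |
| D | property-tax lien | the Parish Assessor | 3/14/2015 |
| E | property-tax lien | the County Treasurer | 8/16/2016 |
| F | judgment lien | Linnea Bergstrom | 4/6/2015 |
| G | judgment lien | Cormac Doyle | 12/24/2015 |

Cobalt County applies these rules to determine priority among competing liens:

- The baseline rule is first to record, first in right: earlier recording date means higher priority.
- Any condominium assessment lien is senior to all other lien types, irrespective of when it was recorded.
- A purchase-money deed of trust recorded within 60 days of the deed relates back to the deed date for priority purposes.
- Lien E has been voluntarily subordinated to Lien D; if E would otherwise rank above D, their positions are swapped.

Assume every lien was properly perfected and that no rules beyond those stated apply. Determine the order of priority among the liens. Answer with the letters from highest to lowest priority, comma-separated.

Effective dates after the stated exceptions: A was recorded 172 days after the deed, outside the 60-day window, so it keeps its recording date.
C is a condominium assessment lien and takes priority over every other lien.
The other liens, earliest effective date first: D (3/14/2015), F (4/6/2015), G (12/24/2015), E (8/16/2016), A (1/27/2017), B (3/24/2017).
E already ranks below D; the subordination has no effect.

C, D, F, G, E, A, B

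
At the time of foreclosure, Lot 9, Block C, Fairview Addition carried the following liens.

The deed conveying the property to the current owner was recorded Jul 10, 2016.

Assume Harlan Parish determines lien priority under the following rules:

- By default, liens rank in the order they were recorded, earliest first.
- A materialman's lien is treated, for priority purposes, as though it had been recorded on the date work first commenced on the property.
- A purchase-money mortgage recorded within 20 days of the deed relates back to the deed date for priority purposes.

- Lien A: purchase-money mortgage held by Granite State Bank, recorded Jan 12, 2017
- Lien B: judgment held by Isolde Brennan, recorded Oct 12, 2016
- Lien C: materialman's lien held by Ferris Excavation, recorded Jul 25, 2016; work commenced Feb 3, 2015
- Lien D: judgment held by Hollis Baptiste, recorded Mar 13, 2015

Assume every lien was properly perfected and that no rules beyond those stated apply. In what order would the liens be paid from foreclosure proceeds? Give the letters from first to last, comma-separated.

Effective dates: A was recorded 186 days after the deed, outside the 20-day window, so it keeps its recording date; C's effective date is Feb 3, 2015, when work began.
Ordering by effective date: C (Feb 3, 2015), D (Mar 13, 2015), B (Oct 12, 2016), A (Jan 12, 2017).

C, D, B, A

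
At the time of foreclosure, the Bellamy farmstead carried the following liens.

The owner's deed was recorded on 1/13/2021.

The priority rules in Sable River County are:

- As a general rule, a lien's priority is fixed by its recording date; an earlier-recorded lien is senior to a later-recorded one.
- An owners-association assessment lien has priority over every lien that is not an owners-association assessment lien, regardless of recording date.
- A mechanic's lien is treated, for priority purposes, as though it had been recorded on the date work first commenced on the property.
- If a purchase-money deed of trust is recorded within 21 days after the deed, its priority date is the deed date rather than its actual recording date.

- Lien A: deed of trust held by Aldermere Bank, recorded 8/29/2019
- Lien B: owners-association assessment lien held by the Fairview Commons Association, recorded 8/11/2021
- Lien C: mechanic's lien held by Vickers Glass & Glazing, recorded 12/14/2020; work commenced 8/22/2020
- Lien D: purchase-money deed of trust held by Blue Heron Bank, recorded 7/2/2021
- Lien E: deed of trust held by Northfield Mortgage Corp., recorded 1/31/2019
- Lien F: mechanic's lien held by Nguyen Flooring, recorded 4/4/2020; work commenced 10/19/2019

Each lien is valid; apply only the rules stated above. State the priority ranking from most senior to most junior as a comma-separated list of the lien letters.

Effective dates: C's effective date is 8/22/2020, when work began; D was recorded 170 days after the deed, outside the 21-day window, so it keeps its recording date; F relates back to 10/19/2019 (work commenced).
B is an owners-association assessment lien, so it outranks all other liens regardless of date.
Among the remaining liens, by effective date: E (1/31/2019), A (8/29/2019), F (10/19/2019), C (8/22/2020), D (7/2/2021).

B, E, A, F, C, D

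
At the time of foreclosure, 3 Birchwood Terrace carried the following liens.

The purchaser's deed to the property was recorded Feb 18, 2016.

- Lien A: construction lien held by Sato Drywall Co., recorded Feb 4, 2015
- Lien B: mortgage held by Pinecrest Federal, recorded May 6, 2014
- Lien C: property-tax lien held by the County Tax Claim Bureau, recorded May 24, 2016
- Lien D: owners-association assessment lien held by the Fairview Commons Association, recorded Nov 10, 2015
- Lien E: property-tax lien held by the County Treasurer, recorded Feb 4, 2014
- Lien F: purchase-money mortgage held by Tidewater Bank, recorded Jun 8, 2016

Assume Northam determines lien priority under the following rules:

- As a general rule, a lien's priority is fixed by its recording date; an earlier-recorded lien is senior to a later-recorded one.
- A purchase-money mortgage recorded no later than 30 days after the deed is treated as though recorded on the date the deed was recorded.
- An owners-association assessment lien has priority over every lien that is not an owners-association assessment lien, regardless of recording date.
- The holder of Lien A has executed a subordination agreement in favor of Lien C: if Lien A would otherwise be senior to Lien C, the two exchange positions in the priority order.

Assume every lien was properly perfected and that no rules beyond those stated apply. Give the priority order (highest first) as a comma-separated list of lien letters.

Adjusting effective dates: F was recorded 111 days after the deed, outside the 30-day window, so it keeps its recording date.
D, as an owners-association assessment lien, has superpriority and ranks first.
The other liens, earliest effective date first: E (Feb 4, 2014), B (May 6, 2014), A (Feb 4, 2015), C (May 24, 2016), F (Jun 8, 2016).
Because A would otherwise rank above C, the subordination swaps them.

D, E, B, C, A, F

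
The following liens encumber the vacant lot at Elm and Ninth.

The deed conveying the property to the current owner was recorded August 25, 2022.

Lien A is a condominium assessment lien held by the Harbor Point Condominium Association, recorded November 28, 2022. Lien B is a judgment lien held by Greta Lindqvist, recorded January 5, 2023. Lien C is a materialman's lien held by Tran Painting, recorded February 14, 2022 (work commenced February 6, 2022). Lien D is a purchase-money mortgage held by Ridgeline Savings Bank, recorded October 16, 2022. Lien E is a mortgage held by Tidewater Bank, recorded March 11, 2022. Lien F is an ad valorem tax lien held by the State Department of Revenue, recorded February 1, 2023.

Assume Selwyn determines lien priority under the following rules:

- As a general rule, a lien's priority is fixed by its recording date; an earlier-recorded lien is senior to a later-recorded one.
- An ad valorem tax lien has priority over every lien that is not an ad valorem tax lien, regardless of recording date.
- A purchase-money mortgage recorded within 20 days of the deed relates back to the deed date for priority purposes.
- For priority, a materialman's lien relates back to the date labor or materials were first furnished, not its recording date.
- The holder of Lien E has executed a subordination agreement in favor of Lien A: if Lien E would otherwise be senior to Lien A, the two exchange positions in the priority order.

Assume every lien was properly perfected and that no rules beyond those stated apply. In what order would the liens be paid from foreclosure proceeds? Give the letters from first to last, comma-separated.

F, C, A, D, E, B

Effective dates: C relates back to February 6, 2022 (work commenced); D missed the 20-day window (52 days after the deed), so its recording date stands.
F is an ad valorem tax lien, so it outranks all other liens regardless of date.
Remaining liens by effective date: C (February 6, 2022), E (March 11, 2022), D (October 16, 2022), A (November 28, 2022), B (January 5, 2023).
E would otherwise be senior to A, so under the subordination agreement E and A exchange positions.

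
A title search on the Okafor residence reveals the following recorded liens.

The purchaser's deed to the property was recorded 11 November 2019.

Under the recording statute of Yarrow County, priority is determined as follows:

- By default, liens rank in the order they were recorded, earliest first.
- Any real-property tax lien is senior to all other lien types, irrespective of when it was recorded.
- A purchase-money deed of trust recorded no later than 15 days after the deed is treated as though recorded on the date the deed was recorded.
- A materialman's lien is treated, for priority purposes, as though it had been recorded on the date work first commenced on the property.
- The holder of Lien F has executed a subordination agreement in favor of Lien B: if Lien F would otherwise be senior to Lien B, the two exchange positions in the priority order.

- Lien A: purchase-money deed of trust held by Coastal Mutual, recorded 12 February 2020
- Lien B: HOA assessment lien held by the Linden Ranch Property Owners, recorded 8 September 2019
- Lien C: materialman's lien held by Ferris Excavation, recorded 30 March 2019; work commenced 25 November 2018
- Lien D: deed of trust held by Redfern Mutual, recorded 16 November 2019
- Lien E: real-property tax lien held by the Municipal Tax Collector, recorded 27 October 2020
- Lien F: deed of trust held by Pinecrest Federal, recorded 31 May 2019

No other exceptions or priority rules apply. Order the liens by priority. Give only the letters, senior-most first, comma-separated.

E, C, B, F, D, A

Effective dates after the stated exceptions: A missed the 15-day window (93 days after the deed), so its recording date stands; C is treated as recorded 25 November 2018, the work-commencement date.
E, as a real-property tax lien, has superpriority and ranks first.
Ordering the rest by effective date: C (25 November 2018), F (31 May 2019), B (8 September 2019), D (16 November 2019), A (12 February 2020).
F is senior to B before the subordination, so the two trade places.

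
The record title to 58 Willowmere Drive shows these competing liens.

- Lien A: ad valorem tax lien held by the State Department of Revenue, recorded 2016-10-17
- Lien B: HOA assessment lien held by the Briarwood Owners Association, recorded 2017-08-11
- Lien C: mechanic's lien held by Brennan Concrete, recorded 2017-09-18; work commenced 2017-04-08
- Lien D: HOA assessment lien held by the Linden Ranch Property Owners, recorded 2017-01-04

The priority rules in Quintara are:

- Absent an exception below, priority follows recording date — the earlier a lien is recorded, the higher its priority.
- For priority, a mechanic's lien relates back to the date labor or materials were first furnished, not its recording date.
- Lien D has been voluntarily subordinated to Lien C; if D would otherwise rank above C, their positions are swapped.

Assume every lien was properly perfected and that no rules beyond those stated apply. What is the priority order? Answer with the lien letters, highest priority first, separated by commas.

Adjusting effective dates: C's effective date is 2017-04-08, when work began.
By effective date, earliest first: A (2016-10-17), D (2017-01-04), C (2017-04-08), B (2017-08-11).
The subordination applies — D was senior to C — so D and C swap.

A, C, D, B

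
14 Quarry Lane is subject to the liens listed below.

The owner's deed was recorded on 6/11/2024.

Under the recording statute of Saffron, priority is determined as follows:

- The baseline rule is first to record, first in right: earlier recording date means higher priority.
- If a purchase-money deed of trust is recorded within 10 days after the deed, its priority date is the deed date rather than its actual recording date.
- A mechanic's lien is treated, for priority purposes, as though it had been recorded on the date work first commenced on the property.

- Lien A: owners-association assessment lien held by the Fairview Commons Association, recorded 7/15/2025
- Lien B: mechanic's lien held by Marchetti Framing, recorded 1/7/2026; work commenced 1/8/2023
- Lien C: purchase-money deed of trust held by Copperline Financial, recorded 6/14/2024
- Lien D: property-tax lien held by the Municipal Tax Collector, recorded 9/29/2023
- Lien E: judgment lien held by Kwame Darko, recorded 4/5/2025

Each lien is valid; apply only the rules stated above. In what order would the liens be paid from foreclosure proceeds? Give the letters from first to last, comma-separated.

B, D, C, E, A

First, effective dates: B is treated as recorded 1/8/2023, the work-commencement date; C relates back to the deed date 6/11/2024.
Ordering by effective date: B (1/8/2023), D (9/29/2023), C (6/11/2024), E (4/5/2025), A (7/15/2025).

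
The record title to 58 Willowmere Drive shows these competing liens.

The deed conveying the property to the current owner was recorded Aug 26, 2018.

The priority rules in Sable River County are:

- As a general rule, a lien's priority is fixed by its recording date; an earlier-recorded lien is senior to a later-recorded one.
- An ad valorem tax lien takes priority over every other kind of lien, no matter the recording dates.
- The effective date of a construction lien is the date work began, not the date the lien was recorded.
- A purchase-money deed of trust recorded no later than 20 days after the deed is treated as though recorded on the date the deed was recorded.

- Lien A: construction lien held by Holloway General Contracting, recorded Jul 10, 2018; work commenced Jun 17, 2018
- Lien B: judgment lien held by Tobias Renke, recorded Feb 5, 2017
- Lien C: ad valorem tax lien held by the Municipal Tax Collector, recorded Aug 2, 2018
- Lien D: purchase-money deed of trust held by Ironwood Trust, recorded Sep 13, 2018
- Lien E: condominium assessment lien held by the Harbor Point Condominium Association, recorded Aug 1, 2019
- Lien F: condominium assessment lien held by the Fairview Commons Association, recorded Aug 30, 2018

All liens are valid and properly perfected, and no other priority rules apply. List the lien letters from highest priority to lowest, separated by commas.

C, B, A, D, F, E

Adjusting effective dates: A is treated as recorded Jun 17, 2018, the work-commencement date; D was recorded within the 20-day window, so its effective date is the deed date Aug 26, 2018.
C is an ad valorem tax lien, so it outranks all other liens regardless of date.
Ordering the rest by effective date: B (Feb 5, 2017), A (Jun 17, 2018), D (Aug 26, 2018), F (Aug 30, 2018), E (Aug 1, 2019).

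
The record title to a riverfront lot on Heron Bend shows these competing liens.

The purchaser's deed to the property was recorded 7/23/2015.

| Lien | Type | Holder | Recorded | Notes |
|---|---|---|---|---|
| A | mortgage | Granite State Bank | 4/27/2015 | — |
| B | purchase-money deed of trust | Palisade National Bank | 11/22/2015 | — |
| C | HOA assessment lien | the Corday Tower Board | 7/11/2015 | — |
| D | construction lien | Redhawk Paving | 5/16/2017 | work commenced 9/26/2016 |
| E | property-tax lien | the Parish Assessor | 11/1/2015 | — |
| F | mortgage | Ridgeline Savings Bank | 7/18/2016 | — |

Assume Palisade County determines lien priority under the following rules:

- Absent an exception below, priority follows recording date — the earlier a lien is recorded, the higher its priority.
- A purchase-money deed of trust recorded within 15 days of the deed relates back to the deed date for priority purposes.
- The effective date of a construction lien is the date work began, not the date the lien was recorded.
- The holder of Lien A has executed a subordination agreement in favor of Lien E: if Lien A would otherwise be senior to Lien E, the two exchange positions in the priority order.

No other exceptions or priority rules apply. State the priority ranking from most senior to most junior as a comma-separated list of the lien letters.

First, effective dates: B missed the 15-day window (122 days after the deed), so its recording date stands; D's effective date is 9/26/2016, when work began.
By effective date: A (4/27/2015), C (7/11/2015), E (11/1/2015), B (11/22/2015), F (7/18/2016), D (9/26/2016).
The subordination applies — A was senior to E — so A and E swap.

E, C, A, B, F, D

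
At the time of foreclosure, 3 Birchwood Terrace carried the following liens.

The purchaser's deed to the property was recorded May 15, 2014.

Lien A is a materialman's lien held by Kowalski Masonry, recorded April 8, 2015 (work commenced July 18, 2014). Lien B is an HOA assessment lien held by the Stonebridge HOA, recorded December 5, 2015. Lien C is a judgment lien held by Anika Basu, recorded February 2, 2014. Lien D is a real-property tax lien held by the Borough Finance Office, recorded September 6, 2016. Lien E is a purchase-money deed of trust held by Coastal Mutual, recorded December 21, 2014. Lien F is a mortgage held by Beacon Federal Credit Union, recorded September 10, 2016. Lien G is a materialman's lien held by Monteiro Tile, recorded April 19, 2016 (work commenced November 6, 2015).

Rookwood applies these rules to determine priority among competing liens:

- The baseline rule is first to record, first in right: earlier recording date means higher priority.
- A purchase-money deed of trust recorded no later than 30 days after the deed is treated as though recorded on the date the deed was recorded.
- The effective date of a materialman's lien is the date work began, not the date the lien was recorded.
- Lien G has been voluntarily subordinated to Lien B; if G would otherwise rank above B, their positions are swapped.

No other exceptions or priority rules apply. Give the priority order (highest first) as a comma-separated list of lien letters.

First, effective dates: A's effective date is July 18, 2014, when work began; E missed the 30-day window (220 days after the deed), so its recording date stands; G's effective date is November 6, 2015, when work began.
By effective date, earliest first: C (February 2, 2014), A (July 18, 2014), E (December 21, 2014), G (November 6, 2015), B (December 5, 2015), D (September 6, 2016), F (September 10, 2016).
G is senior to B before the subordination, so the two trade places.

C, A, E, B, G, D, F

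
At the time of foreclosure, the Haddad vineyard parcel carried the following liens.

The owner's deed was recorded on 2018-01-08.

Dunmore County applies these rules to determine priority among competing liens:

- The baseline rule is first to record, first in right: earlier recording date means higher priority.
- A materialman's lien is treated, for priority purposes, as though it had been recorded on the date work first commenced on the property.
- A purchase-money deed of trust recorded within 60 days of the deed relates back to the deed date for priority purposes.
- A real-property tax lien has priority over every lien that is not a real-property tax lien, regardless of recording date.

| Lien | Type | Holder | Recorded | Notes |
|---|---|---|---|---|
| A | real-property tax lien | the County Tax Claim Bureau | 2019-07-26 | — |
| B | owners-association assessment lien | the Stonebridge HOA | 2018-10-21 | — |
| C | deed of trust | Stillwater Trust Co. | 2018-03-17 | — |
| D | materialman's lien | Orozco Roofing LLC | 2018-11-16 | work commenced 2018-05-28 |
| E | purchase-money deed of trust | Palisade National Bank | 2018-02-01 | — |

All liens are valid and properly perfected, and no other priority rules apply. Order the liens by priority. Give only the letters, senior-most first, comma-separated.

Effective dates: D's effective date is 2018-05-28, when work began; E was recorded within the 60-day window, so its effective date is the deed date 2018-01-08.
A is a real-property tax lien, so it outranks all other liens regardless of date.
The other liens, earliest effective date first: E (2018-01-08), C (2018-03-17), D (2018-05-28), B (2018-10-21).

A, E, C, D, B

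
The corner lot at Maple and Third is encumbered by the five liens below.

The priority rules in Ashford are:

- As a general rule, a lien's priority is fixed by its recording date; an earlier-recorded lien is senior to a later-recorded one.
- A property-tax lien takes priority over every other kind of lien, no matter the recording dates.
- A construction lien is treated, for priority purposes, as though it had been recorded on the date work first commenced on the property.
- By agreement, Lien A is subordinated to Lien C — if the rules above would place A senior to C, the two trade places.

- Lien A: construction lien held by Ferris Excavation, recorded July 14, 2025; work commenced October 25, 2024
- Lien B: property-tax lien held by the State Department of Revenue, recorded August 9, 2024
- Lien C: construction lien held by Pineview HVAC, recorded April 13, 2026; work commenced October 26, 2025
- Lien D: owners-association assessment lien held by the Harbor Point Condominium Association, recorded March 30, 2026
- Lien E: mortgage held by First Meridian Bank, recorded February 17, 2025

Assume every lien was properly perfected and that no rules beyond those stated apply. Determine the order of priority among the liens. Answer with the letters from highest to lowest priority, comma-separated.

B, C, E, A, D

Effective dates: A relates back to October 25, 2024 (work commenced); C relates back to October 26, 2025 (work commenced).
As a property-tax lien, B is senior to every other lien.
Ordering the rest by effective date: A (October 25, 2024), E (February 17, 2025), C (October 26, 2025), D (March 30, 2026).
A would otherwise be senior to C, so under the subordination agreement A and C exchange positions.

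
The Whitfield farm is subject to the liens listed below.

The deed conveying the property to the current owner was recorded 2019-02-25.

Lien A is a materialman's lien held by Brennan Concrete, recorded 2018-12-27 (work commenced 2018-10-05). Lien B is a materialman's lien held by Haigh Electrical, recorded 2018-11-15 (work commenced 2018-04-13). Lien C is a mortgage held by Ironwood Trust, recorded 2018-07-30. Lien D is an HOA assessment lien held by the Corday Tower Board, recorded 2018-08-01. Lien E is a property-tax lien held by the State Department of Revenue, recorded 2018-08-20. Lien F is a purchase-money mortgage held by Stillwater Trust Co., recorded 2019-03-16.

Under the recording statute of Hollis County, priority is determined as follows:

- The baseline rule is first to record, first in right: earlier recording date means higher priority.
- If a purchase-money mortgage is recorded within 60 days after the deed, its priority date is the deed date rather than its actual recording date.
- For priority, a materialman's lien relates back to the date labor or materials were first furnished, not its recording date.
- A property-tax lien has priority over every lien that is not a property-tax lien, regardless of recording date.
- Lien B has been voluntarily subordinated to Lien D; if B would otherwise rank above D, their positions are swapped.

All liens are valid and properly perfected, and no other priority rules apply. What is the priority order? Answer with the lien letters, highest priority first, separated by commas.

E, D, C, B, A, F

Adjusting effective dates: A relates back to 2018-10-05 (work commenced); B is treated as recorded 2018-04-13, the work-commencement date; F relates back to the deed date 2019-02-25.
E is a property-tax lien and takes priority over every other lien.
Among the remaining liens, by effective date: B (2018-04-13), C (2018-07-30), D (2018-08-01), A (2018-10-05), F (2019-02-25).
B is senior to D before the subordination, so the two trade places.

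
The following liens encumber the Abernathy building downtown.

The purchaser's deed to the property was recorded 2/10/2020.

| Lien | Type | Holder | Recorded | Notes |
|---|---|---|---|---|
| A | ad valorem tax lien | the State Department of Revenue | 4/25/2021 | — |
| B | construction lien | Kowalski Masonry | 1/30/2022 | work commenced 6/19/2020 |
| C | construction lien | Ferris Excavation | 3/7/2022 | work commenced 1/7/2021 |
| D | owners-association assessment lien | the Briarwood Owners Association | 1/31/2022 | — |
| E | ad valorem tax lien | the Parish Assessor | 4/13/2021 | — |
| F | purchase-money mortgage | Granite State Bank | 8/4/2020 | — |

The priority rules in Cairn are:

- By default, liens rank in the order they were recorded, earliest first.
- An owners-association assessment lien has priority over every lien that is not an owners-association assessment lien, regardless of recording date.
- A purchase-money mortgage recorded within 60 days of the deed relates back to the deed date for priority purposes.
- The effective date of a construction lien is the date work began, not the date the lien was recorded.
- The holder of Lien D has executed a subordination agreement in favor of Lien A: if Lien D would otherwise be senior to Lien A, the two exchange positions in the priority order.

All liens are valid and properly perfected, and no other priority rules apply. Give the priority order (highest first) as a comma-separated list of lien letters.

A, B, F, C, E, D

Effective dates after the stated exceptions: B is treated as recorded 6/19/2020, the work-commencement date; C is treated as recorded 1/7/2021, the work-commencement date; F was recorded 176 days after the deed — beyond 60 days — so no relation-back applies.
As an owners-association assessment lien, D is senior to every other lien.
Ordering the rest by effective date: B (6/19/2020), F (8/4/2020), C (1/7/2021), E (4/13/2021), A (4/25/2021).
The subordination applies — D was senior to A — so D and A swap.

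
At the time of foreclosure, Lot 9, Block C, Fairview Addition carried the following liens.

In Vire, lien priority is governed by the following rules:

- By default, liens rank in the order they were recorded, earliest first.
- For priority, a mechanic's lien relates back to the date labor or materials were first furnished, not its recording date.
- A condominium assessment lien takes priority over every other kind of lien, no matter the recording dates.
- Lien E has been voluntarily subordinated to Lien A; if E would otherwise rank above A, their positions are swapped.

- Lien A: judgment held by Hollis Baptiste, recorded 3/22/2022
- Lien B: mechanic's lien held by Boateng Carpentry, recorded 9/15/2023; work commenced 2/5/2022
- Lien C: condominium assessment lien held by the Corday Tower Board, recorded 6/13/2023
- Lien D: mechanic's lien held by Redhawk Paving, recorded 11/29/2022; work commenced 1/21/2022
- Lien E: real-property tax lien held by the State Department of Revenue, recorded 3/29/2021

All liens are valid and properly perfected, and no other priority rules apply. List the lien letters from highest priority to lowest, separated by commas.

First, effective dates: B relates back to 2/5/2022 (work commenced); D's effective date is 1/21/2022, when work began.
C is a condominium assessment lien and takes priority over every other lien.
Remaining liens by effective date: E (3/29/2021), D (1/21/2022), B (2/5/2022), A (3/22/2022).
E would otherwise be senior to A, so under the subordination agreement E and A exchange positions.

C, A, D, B, E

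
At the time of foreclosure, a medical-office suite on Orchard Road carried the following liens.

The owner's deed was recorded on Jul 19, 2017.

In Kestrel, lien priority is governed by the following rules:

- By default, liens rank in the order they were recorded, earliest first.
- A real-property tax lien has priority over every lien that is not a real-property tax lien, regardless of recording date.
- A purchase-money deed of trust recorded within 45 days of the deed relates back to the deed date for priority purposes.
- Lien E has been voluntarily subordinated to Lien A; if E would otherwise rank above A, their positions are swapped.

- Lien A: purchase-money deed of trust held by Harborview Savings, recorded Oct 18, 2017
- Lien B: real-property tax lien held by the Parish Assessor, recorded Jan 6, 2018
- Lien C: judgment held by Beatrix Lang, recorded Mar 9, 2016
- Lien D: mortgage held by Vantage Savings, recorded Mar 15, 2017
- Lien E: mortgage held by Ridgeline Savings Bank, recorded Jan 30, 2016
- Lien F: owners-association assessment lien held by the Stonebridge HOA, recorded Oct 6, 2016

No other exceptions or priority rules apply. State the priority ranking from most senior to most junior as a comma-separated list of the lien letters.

Adjusting effective dates: A was recorded 91 days after the deed, outside the 45-day window, so it keeps its recording date.
B is a real-property tax lien, so it outranks all other liens regardless of date.
Among the remaining liens, by effective date: E (Jan 30, 2016), C (Mar 9, 2016), F (Oct 6, 2016), D (Mar 15, 2017), A (Oct 18, 2017).
E is senior to A before the subordination, so the two trade places.

B, A, C, F, D, E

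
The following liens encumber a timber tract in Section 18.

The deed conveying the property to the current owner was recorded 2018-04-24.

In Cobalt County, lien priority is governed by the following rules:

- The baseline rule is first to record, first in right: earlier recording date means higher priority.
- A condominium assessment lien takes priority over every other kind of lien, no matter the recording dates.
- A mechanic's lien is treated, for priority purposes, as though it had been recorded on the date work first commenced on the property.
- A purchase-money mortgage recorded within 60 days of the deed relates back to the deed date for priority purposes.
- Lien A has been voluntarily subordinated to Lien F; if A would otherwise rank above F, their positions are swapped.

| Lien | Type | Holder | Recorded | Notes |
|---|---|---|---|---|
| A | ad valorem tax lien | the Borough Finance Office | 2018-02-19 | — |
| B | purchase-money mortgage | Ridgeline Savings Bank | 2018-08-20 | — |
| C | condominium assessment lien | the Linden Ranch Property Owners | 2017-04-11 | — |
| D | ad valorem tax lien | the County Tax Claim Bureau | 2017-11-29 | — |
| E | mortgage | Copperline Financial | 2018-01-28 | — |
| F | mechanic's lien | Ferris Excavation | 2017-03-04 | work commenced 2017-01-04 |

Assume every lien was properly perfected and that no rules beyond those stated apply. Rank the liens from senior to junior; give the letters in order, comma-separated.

C, F, D, E, A, B

Adjusting effective dates: B was recorded 118 days after the deed, outside the 60-day window, so it keeps its recording date; F's effective date is 2017-01-04, when work began.
C is a condominium assessment lien, so it outranks all other liens regardless of date.
Ordering the rest by effective date: F (2017-01-04), D (2017-11-29), E (2018-01-28), A (2018-02-19), B (2018-08-20).
Since A is not senior to F, the subordination leaves the order unchanged.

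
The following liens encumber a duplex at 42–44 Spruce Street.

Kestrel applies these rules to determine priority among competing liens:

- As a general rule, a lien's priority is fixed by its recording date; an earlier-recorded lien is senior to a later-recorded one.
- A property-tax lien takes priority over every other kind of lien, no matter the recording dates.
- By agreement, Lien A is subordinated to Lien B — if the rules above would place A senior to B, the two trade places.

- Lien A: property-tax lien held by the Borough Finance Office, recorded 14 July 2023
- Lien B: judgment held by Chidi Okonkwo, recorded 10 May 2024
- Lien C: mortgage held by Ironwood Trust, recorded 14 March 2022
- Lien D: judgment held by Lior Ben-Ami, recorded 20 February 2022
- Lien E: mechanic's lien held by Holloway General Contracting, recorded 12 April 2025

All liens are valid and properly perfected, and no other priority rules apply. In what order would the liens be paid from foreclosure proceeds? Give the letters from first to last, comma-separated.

B, D, C, A, E

As a property-tax lien, A is senior to every other lien.
Remaining liens by effective date: D (20 February 2022), C (14 March 2022), B (10 May 2024), E (12 April 2025).
A is senior to B before the subordination, so the two trade places.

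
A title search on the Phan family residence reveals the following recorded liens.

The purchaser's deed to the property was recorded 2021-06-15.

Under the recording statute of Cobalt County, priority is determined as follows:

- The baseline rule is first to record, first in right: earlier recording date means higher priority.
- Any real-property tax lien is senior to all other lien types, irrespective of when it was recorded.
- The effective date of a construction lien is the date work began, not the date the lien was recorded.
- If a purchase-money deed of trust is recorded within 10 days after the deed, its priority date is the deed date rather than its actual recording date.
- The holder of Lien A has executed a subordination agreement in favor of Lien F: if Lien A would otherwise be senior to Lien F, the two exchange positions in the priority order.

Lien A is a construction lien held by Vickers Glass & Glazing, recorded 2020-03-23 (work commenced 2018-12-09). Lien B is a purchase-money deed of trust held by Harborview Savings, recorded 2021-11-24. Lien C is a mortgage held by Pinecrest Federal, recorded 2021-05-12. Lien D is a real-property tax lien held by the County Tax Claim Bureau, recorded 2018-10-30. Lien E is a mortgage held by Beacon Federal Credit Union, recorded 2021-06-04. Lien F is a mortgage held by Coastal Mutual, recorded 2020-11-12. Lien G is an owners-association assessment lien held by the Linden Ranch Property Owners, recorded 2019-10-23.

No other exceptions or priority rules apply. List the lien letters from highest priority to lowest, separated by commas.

Adjusting effective dates: A is treated as recorded 2018-12-09, the work-commencement date; B missed the 10-day window (162 days after the deed), so its recording date stands.
D is a real-property tax lien, so it outranks all other liens regardless of date.
Among the remaining liens, by effective date: A (2018-12-09), G (2019-10-23), F (2020-11-12), C (2021-05-12), E (2021-06-04), B (2021-11-24).
Because A would otherwise rank above F, the subordination swaps them.

D, F, G, A, C, E, B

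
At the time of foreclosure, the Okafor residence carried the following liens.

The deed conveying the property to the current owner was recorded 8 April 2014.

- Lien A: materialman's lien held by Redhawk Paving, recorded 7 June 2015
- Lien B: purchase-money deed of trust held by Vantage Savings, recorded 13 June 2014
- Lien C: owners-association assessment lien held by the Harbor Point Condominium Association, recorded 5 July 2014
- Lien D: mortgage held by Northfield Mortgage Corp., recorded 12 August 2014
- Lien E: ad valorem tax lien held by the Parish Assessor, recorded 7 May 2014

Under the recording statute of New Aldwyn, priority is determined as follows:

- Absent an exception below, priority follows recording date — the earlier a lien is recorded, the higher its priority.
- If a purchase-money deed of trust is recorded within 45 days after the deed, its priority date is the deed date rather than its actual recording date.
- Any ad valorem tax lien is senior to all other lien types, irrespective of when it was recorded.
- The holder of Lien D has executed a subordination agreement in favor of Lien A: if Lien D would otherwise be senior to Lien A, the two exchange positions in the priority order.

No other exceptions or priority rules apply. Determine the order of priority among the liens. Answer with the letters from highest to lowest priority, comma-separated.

E, B, C, A, D

First, effective dates: B was recorded 66 days after the deed, outside the 45-day window, so it keeps its recording date.
E is an ad valorem tax lien, so it outranks all other liens regardless of date.
The other liens, earliest effective date first: B (13 June 2014), C (5 July 2014), D (12 August 2014), A (7 June 2015).
The subordination applies — D was senior to A — so D and A swap.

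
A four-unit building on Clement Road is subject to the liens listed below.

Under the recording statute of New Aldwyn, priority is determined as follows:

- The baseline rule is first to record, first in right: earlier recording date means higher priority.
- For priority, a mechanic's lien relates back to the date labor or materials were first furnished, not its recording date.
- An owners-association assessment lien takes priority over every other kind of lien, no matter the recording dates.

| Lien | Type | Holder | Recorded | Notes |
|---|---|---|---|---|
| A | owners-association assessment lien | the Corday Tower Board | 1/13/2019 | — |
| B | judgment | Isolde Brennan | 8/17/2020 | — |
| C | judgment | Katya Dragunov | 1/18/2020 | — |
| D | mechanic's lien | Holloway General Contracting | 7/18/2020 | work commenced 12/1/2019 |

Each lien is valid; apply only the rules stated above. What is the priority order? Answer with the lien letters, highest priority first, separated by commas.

A, D, C, B

Adjusting effective dates: D is treated as recorded 12/1/2019, the work-commencement date.
A is an owners-association assessment lien and takes priority over every other lien.
Among the remaining liens, by effective date: D (12/1/2019), C (1/18/2020), B (8/17/2020).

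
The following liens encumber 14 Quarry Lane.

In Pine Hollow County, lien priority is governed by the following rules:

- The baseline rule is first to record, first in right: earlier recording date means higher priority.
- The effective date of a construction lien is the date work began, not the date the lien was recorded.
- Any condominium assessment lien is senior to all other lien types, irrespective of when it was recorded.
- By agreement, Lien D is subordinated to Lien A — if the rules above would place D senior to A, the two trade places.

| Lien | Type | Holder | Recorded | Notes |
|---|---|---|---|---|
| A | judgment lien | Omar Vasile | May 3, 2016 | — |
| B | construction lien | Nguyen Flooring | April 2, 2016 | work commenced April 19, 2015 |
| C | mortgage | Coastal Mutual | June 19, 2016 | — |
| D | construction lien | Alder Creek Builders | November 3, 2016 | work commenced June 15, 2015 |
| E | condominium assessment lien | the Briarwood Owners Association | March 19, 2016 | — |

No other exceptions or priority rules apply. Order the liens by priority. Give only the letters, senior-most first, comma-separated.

E, B, A, D, C

Adjusting effective dates: B relates back to April 19, 2015 (work commenced); D relates back to June 15, 2015 (work commenced).
As a condominium assessment lien, E is senior to every other lien.
Among the remaining liens, by effective date: B (April 19, 2015), D (June 15, 2015), A (May 3, 2016), C (June 19, 2016).
The subordination applies — D was senior to A — so D and A swap.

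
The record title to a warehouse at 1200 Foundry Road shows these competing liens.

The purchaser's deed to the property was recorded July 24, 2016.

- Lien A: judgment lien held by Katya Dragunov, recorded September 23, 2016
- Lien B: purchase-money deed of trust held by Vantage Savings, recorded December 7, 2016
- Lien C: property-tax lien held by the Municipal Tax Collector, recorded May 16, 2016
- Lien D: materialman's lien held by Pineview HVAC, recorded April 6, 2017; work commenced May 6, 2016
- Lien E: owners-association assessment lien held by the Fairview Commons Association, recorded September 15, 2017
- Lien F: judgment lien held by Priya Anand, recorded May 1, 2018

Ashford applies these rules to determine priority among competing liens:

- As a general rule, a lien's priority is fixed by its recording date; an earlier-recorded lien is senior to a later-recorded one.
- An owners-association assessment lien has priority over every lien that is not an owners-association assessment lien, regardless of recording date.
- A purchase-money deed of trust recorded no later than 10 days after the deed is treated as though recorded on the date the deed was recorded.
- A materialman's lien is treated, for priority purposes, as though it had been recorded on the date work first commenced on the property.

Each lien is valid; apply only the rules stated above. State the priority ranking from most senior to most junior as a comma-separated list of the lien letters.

First, effective dates: B was recorded 136 days after the deed, outside the 10-day window, so it keeps its recording date; D's effective date is May 6, 2016, when work began.
E, as an owners-association assessment lien, has superpriority and ranks first.
The other liens, earliest effective date first: D (May 6, 2016), C (May 16, 2016), A (September 23, 2016), B (December 7, 2016), F (May 1, 2018).

E, D, C, A, B, F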